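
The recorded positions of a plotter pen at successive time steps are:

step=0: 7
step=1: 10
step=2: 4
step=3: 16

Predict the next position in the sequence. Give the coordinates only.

-8

Step-to-step displacements: +3, -6, +12; each is -2× the previous.
step 4: 16 − 24 → -8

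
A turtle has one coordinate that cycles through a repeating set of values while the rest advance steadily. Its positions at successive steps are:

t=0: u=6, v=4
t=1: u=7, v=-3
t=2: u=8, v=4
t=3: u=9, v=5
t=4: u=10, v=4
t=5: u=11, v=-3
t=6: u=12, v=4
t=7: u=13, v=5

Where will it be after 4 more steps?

u=17, v=5

U: linear, +1 per step → 17 at step 11.
V: cycles through 4, -3, 4, 5 every 4 steps. Step 11 lands at position 3 of the cycle → 5.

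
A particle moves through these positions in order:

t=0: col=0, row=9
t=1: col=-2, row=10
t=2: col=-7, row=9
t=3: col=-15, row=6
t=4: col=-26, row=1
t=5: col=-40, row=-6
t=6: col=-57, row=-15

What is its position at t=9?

Successive displacements: (-2, +1), (-5, -1), (-8, -3), (-11, -5), (-14, -7), (-17, -9) — each changes by (-3, -2).
step 7: col=-57, row=-15 + (-20, -11) → col=-77, row=-26
step 8: col=-77, row=-26 + (-23, -13) → col=-100, row=-39
step 9: col=-100, row=-39 + (-26, -15) → col=-126, row=-54

col=-126, row=-54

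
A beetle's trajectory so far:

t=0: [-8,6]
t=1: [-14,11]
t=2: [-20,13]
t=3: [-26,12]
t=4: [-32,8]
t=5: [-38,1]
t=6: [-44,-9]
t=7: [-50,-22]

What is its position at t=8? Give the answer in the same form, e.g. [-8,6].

[-56,-38]

First differences are [-6,+5], [-6,+2], [-6,-1], [-6,-4], [-6,-7], [-6,-10], [-6,-13]; their common second difference is [+0,-3] (constant acceleration).
step 8: [-50,-22] + [-6,-16] → [-56,-38]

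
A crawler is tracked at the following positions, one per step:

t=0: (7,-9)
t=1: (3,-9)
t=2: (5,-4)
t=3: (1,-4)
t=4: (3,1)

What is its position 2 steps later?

Differencing gives (-4,+0), (+2,+5), (-4,+0), (+2,+5). This is the pattern (-4,+0), (+2,+5) repeated.
step 5: apply (-4,+0) → (-1,1)
step 6: apply (+2,+5) → (1,6)

(1,6)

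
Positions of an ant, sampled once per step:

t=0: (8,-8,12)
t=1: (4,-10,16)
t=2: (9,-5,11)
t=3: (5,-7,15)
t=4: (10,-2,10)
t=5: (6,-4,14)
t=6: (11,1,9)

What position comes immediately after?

Differencing gives (-4,-2,+4), (+5,+5,-5), (-4,-2,+4), (+5,+5,-5), (-4,-2,+4), (+5,+5,-5). This is the pattern (-4,-2,+4), (+5,+5,-5) repeated.
step 7: apply (-4,-2,+4) → (7,-1,13)

(7,-1,13)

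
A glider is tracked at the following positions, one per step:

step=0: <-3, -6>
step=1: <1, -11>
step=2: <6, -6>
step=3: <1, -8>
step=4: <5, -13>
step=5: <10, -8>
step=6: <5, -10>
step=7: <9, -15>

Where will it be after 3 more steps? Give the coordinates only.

Differencing gives <+4, -5>, <+5, +5>, <-5, -2>, <+4, -5>, <+5, +5>, <-5, -2>, <+4, -5>. This is the pattern <+4, -5>, <+5, +5>, <-5, -2> repeated.
step 8: apply <+5, +5> → <14, -10>
step 9: apply <-5, -2> → <9, -12>
step 10: apply <+4, -5> → <13, -17>

<13, -17>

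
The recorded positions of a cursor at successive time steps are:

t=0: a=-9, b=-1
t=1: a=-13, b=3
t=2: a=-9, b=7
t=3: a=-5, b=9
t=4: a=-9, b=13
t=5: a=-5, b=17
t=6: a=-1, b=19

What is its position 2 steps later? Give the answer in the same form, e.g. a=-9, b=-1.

a=-1, b=27

The moves between consecutive positions are (-4, +4), (+4, +4), (+4, +2), (-4, +4), (+4, +4), (+4, +2); they repeat the 3-cycle [(-4, +4), (+4, +4), (+4, +2)].
step 7: apply (-4, +4) → a=-5, b=23
step 8: apply (+4, +4) → a=-1, b=27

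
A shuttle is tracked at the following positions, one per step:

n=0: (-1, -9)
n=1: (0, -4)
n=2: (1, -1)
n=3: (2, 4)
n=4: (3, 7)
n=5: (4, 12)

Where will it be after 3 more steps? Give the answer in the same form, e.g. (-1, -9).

(7, 23)

The moves between consecutive positions are (+1, +5), (+1, +3), (+1, +5), (+1, +3), (+1, +5); they repeat the 2-cycle [(+1, +5), (+1, +3)].
step 6: apply (+1, +3) → (5, 15)
step 7: apply (+1, +5) → (6, 20)
step 8: apply (+1, +3) → (7, 23)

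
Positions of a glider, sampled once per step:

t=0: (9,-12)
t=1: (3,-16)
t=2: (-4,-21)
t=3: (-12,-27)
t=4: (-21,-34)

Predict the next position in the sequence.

Taking differences between consecutive positions: (-6,-4), (-7,-5), (-8,-6), (-9,-7). These grow by (-1,-1) each step.
step 5: (-21,-34) + (-10,-8) → (-31,-42)

(-31,-42)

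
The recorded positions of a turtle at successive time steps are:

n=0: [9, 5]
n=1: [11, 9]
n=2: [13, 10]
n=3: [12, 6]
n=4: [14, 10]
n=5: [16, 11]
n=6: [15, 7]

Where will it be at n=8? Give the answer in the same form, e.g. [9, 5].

[19, 12]

The moves between consecutive positions are [+2, +4], [+2, +1], [-1, -4], [+2, +4], [+2, +1], [-1, -4]; they repeat the 3-cycle [[+2, +4], [+2, +1], [-1, -4]].
step 7: apply [+2, +4] → [17, 11]
step 8: apply [+2, +1] → [19, 12]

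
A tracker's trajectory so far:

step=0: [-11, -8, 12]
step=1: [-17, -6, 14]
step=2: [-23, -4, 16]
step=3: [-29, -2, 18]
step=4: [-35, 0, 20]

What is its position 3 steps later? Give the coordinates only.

The position changes by [-6, +2, +2] every step.
step 5: [-35, 0, 20] + [-6, +2, +2] → [-41, 2, 22]
step 6: [-41, 2, 22] + [-6, +2, +2] → [-47, 4, 24]
step 7: [-47, 4, 24] + [-6, +2, +2] → [-53, 6, 26]

[-53, 6, 26]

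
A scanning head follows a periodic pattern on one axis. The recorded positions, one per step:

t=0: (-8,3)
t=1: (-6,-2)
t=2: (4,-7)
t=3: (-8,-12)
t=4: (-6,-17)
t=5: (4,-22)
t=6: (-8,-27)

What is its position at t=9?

(-8,-42)

First: cycles through -8, -6, 4 every 3 steps. Step 9 lands at position 0 of the cycle → -8.
Second: linear, -5 per step → -42 at step 9.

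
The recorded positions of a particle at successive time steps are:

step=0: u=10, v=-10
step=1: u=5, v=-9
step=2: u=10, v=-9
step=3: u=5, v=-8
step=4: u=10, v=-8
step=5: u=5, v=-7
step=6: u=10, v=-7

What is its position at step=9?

The moves between consecutive positions are (-5, +1), (+5, +0), (-5, +1), (+5, +0), (-5, +1), (+5, +0); they repeat the 2-cycle [(-5, +1), (+5, +0)].
step 7: apply (-5, +1) → u=5, v=-6
step 8: apply (+5, +0) → u=10, v=-6
step 9: apply (-5, +1) → u=5, v=-5

u=5, v=-5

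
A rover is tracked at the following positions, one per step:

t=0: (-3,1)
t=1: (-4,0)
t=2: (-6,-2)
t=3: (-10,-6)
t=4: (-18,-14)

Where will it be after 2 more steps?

(-66,-62)

The jumps are (-1,-1), (-2,-2), (-4,-4), (-8,-8) — a geometric progression with ratio 2.
step 5: (-18,-14) + (-16,-16) → (-34,-30)
step 6: (-34,-30) + (-32,-32) → (-66,-62)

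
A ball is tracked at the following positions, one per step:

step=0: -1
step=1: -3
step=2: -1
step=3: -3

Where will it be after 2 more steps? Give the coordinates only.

-3

Step-to-step displacements: -2, +2, -2; each is -1× the previous.
step 4: -3 + 2 → -1
step 5: -1 − 2 → -3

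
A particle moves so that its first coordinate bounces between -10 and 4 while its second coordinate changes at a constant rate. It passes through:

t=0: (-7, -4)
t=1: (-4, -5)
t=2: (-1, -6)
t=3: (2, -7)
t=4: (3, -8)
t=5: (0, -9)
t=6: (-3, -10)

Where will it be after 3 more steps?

The first coordinate reflects between -10 and 4, moving 3 per step.
  step 7: -3 → -6
  step 8: -6 → -9
  step 9: -9 → -8
The second coordinate changes by -1 each step: at step 9 it is -13.

(-8, -13)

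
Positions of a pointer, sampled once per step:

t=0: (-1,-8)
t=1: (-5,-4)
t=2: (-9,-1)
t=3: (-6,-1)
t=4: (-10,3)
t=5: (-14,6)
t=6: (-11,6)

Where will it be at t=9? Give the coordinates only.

(-16,13)

Differencing gives (-4,+4), (-4,+3), (+3,+0), (-4,+4), (-4,+3), (+3,+0). This is the pattern (-4,+4), (-4,+3), (+3,+0) repeated.
step 7: apply (-4,+4) → (-15,10)
step 8: apply (-4,+3) → (-19,13)
step 9: apply (+3,+0) → (-16,13)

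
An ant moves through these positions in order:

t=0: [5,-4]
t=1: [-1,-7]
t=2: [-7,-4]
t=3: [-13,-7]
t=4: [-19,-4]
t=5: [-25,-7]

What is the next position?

The first coordinate changes by -6 each step, so at step 6 it is 5 + 6·(-6) = -31.
The second coordinate repeats the cycle [-4, -7] with period 2; step 6 mod 2 = 0, giving -4.

[-31,-4]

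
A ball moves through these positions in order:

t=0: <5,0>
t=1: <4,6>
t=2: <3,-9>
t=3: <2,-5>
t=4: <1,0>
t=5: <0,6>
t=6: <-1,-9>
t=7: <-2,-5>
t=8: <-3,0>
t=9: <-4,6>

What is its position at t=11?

<-6,-5>

The first coordinate changes by -1 each step, so at step 11 it is 5 + 11·(-1) = -6.
The second coordinate repeats the cycle [0, 6, -9, -5] with period 4; step 11 mod 4 = 3, giving -5.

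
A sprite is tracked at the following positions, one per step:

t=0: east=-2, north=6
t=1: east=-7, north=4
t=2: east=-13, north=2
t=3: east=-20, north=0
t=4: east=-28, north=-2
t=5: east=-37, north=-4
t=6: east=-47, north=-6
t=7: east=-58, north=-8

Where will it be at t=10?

First differences are (-5, -2), (-6, -2), (-7, -2), (-8, -2), (-9, -2), (-10, -2), (-11, -2); their common second difference is (-1, +0) (constant acceleration).
step 8: east=-58, north=-8 + (-12, -2) → east=-70, north=-10
step 9: east=-70, north=-10 + (-13, -2) → east=-83, north=-12
step 10: east=-83, north=-12 + (-14, -2) → east=-97, north=-14

east=-97, north=-14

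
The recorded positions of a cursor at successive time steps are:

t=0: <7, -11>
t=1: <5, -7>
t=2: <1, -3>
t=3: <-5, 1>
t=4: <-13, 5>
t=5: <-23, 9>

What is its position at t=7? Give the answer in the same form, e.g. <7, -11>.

<-49, 17>

First differences are <-2, +4>, <-4, +4>, <-6, +4>, <-8, +4>, <-10, +4>; their common second difference is <-2, +0> (constant acceleration).
step 6: <-23, 9> + <-12, +4> → <-35, 13>
step 7: <-35, 13> + <-14, +4> → <-49, 17>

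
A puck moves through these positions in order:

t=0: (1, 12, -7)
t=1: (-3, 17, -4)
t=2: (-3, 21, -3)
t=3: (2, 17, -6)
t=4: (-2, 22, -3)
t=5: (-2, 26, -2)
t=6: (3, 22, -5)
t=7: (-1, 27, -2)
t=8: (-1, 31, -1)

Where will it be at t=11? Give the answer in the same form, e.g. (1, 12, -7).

Differencing gives (-4, +5, +3), (+0, +4, +1), (+5, -4, -3), (-4, +5, +3), (+0, +4, +1), (+5, -4, -3), (-4, +5, +3), (+0, +4, +1). This is the pattern (-4, +5, +3), (+0, +4, +1), (+5, -4, -3) repeated.
step 9: apply (+5, -4, -3) → (4, 27, -4)
step 10: apply (-4, +5, +3) → (0, 32, -1)
step 11: apply (+0, +4, +1) → (0, 36, 0)

(0, 36, 0)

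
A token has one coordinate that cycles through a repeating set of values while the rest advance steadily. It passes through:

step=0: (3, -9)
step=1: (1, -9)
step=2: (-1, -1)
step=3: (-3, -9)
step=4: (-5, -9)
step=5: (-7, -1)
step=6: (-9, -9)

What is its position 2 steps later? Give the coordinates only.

First: linear, -2 per step → -13 at step 8.
Second: cycles through -9, -9, -1 every 3 steps. Step 8 lands at position 2 of the cycle → -1.

(-13, -1)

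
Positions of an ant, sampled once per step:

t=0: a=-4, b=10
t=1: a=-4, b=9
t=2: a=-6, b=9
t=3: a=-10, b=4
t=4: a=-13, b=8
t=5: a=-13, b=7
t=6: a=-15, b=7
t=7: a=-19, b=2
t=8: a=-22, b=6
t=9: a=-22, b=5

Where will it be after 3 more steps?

a=-31, b=4

Differencing gives (+0, -1), (-2, +0), (-4, -5), (-3, +4), (+0, -1), (-2, +0), (-4, -5), (-3, +4), (+0, -1). This is the pattern (+0, -1), (-2, +0), (-4, -5), (-3, +4) repeated.
step 10: apply (-2, +0) → a=-24, b=5
step 11: apply (-4, -5) → a=-28, b=0
step 12: apply (-3, +4) → a=-31, b=4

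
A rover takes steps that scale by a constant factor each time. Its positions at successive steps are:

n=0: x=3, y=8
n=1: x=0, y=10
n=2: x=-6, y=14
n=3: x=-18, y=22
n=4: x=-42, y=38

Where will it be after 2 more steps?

x=-186, y=134

The jumps are (-3,+2), (-6,+4), (-12,+8), (-24,+16) — a geometric progression with ratio 2.
step 5: x=-42, y=38 + (-48,+32) → x=-90, y=70
step 6: x=-90, y=70 + (-96,+64) → x=-186, y=134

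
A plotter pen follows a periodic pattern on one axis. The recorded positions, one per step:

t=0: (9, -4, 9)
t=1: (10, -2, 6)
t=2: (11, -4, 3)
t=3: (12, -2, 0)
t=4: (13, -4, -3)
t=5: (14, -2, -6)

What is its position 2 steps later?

(16, -2, -12)

The first coordinate changes by +1 each step, so at step 7 it is 9 + 7·(1) = 16.
The second coordinate repeats the cycle [-4, -2] with period 2; step 7 mod 2 = 1, giving -2.
The third coordinate changes by -3 each step, so at step 7 it is 9 + 7·(-3) = -12.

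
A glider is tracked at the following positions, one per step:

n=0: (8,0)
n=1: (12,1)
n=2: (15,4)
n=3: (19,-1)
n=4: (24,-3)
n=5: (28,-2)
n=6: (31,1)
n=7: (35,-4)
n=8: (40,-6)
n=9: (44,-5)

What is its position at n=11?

The moves between consecutive positions are (+4,+1), (+3,+3), (+4,-5), (+5,-2), (+4,+1), (+3,+3), (+4,-5), (+5,-2), (+4,+1); they repeat the 4-cycle [(+4,+1), (+3,+3), (+4,-5), (+5,-2)].
step 10: apply (+3,+3) → (47,-2)
step 11: apply (+4,-5) → (51,-7)

(51,-7)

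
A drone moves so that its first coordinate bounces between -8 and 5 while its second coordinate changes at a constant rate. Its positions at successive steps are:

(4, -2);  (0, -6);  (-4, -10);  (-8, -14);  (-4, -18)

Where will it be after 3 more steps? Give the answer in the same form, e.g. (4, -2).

The first coordinate travels 4 per step and bounces off the walls at -8 and 5.
  step 5: -4 → 0
  step 6: 0 → 4
  step 7: 4 → 2
The second coordinate changes by -4 each step: at step 7 it is -30.

(2, -30)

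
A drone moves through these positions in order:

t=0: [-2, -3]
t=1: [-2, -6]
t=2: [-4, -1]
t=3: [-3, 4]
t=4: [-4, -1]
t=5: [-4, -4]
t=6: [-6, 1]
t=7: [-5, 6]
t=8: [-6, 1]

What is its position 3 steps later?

[-7, 8]

Step-to-step displacements: [+0, -3], [-2, +5], [+1, +5], [-1, -5], [+0, -3], [-2, +5], [+1, +5], [-1, -5] — a repeating cycle of length 4.
step 9: apply [+0, -3] → [-6, -2]
step 10: apply [-2, +5] → [-8, 3]
step 11: apply [+1, +5] → [-7, 8]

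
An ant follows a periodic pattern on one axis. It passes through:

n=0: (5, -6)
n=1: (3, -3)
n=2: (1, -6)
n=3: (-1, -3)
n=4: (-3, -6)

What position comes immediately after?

(-5, -3)

The first coordinate changes by -2 each step, so at step 5 it is 5 + 5·(-2) = -5.
The second coordinate repeats the cycle [-6, -3] with period 2; step 5 mod 2 = 1, giving -3.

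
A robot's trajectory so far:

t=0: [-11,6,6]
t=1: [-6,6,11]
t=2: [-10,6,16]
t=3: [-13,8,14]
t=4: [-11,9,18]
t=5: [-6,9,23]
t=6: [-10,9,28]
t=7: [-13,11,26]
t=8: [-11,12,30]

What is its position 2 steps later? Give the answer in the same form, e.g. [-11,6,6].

[-10,12,40]

Step-to-step displacements: [+5,+0,+5], [-4,+0,+5], [-3,+2,-2], [+2,+1,+4], [+5,+0,+5], [-4,+0,+5], [-3,+2,-2], [+2,+1,+4] — a repeating cycle of length 4.
step 9: apply [+5,+0,+5] → [-6,12,35]
step 10: apply [-4,+0,+5] → [-10,12,40]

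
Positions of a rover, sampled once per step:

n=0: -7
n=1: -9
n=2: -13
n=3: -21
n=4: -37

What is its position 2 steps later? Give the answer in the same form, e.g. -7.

-133

Consecutive displacements -2, -4, -8, -16 scale by a factor of 2 each step.
step 5: -37 − 32 → -69
step 6: -69 − 64 → -133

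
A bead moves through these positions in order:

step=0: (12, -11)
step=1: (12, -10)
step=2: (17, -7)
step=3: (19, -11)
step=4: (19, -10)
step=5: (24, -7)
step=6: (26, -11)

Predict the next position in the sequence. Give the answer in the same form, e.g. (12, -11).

(26, -10)

Step-to-step displacements: (+0, +1), (+5, +3), (+2, -4), (+0, +1), (+5, +3), (+2, -4) — a repeating cycle of length 3.
step 7: apply (+0, +1) → (26, -10)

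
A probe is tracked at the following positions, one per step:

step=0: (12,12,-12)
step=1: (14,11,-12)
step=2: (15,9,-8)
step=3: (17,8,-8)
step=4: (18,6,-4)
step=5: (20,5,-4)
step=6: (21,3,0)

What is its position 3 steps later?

(26,-1,4)

Step-to-step displacements: (+2,-1,+0), (+1,-2,+4), (+2,-1,+0), (+1,-2,+4), (+2,-1,+0), (+1,-2,+4) — a repeating cycle of length 2.
step 7: apply (+2,-1,+0) → (23,2,0)
step 8: apply (+1,-2,+4) → (24,0,4)
step 9: apply (+2,-1,+0) → (26,-1,4)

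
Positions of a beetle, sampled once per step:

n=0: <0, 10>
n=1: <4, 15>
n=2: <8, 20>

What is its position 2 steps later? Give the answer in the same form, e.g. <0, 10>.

Each step adds <+4, +5> to the position.
step 3: <8, 20> + <+4, +5> → <12, 25>
step 4: <12, 25> + <+4, +5> → <16, 30>

<16, 30>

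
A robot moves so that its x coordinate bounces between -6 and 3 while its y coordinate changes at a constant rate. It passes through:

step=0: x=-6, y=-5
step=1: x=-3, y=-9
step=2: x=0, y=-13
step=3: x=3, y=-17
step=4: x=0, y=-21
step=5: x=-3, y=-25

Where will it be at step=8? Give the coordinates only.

The x coordinate reflects between -6 and 3, moving 3 per step.
  step 6: -3 → -6
  step 7: -6 → -3
  step 8: -3 → 0
The y coordinate changes by -4 each step: at step 8 it is -37.

x=0, y=-37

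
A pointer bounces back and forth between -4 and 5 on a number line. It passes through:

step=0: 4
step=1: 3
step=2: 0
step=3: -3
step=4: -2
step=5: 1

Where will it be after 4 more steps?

The value travels 3 per step and bounces off the walls at -4 and 5.
  step 6: 1 → 4
  step 7: 4 → 3
  step 8: 3 → 0
  step 9: 0 → -3

-3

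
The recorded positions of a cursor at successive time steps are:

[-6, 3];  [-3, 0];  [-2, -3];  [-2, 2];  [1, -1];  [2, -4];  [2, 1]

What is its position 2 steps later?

Step-to-step displacements: [+3, -3], [+1, -3], [+0, +5], [+3, -3], [+1, -3], [+0, +5] — a repeating cycle of length 3.
step 7: apply [+3, -3] → [5, -2]
step 8: apply [+1, -3] → [6, -5]

[6, -5]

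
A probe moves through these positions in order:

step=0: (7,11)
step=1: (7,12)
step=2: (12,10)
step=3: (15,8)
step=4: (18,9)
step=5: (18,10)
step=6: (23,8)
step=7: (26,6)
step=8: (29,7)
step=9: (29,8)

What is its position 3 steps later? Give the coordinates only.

(40,5)

Differencing gives (+0,+1), (+5,-2), (+3,-2), (+3,+1), (+0,+1), (+5,-2), (+3,-2), (+3,+1), (+0,+1). This is the pattern (+0,+1), (+5,-2), (+3,-2), (+3,+1) repeated.
step 10: apply (+5,-2) → (34,6)
step 11: apply (+3,-2) → (37,4)
step 12: apply (+3,+1) → (40,5)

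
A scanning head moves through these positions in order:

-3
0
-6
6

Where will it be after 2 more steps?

Step-to-step displacements: +3, -6, +12; each is -2× the previous.
step 4: 6 − 24 → -18
step 5: -18 + 48 → 30

30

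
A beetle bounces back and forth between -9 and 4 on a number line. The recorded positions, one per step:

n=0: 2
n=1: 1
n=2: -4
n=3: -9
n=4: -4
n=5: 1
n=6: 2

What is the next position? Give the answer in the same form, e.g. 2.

The value travels 5 per step and bounces off the walls at -9 and 4.
  step 7: 2 → -3

-3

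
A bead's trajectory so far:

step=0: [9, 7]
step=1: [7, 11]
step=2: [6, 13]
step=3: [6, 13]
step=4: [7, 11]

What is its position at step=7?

First differences are [-2, +4], [-1, +2], [+0, +0], [+1, -2]; their common second difference is [+1, -2] (constant acceleration).
step 5: [7, 11] + [+2, -4] → [9, 7]
step 6: [9, 7] + [+3, -6] → [12, 1]
step 7: [12, 1] + [+4, -8] → [16, -7]

[16, -7]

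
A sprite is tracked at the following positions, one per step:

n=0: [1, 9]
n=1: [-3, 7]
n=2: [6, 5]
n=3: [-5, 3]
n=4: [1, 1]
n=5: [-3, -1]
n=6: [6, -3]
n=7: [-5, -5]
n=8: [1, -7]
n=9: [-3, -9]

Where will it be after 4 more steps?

First: cycles through 1, -3, 6, -5 every 4 steps. Step 13 lands at position 1 of the cycle → -3.
Second: linear, -2 per step → -17 at step 13.

[-3, -17]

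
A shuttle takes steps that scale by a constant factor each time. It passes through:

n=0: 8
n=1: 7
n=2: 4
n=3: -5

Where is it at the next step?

Consecutive displacements -1, -3, -9 scale by a factor of 3 each step.
step 4: -5 − 27 → -32

-32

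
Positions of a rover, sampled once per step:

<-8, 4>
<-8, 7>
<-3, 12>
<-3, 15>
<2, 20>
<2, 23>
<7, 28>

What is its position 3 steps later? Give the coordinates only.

<12, 39>

The moves between consecutive positions are <+0, +3>, <+5, +5>, <+0, +3>, <+5, +5>, <+0, +3>, <+5, +5>; they repeat the 2-cycle [<+0, +3>, <+5, +5>].
step 7: apply <+0, +3> → <7, 31>
step 8: apply <+5, +5> → <12, 36>
step 9: apply <+0, +3> → <12, 39>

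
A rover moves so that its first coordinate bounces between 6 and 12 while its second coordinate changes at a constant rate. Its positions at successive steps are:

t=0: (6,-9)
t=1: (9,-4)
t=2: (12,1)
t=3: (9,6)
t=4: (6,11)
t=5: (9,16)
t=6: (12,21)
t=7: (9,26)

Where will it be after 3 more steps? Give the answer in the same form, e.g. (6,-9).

(12,41)

The first coordinate travels 3 per step and bounces off the walls at 6 and 12.
  step 8: 9 → 6
  step 9: 6 → 9
  step 10: 9 → 12
The second coordinate changes by +5 each step: at step 10 it is 41.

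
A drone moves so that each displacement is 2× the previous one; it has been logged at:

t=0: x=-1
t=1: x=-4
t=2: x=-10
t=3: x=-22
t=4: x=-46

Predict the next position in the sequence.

x=-94

Consecutive displacements -3, -6, -12, -24 scale by a factor of 2 each step.
step 5: -46 − 48 → x=-94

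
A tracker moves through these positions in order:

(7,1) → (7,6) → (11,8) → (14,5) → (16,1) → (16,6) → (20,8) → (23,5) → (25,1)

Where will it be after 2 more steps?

(29,8)

Step-to-step displacements: (+0,+5), (+4,+2), (+3,-3), (+2,-4), (+0,+5), (+4,+2), (+3,-3), (+2,-4) — a repeating cycle of length 4.
step 9: apply (+0,+5) → (25,6)
step 10: apply (+4,+2) → (29,8)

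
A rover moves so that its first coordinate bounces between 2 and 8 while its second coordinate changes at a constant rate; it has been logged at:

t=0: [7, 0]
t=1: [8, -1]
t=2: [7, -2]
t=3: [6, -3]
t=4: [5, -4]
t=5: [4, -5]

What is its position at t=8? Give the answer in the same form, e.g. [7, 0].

[3, -8]

The first coordinate reflects between 2 and 8, moving 1 per step.
  step 6: 4 → 3
  step 7: 3 → 2
  step 8: 2 → 3
The second coordinate changes by -1 each step: at step 8 it is -8.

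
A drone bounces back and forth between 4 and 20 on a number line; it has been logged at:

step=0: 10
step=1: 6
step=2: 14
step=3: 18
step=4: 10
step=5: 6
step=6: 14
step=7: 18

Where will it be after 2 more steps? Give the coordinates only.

6

The value travels 8 per step and bounces off the walls at 4 and 20.
  step 8: 18 → 10
  step 9: 10 → 6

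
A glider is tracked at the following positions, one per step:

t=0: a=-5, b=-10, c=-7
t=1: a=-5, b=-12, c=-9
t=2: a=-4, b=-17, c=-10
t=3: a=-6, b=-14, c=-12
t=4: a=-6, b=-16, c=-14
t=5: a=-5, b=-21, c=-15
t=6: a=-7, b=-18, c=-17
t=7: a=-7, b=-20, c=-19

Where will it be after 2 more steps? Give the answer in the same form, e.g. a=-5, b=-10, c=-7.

The moves between consecutive positions are (+0, -2, -2), (+1, -5, -1), (-2, +3, -2), (+0, -2, -2), (+1, -5, -1), (-2, +3, -2), (+0, -2, -2); they repeat the 3-cycle [(+0, -2, -2), (+1, -5, -1), (-2, +3, -2)].
step 8: apply (+1, -5, -1) → a=-6, b=-25, c=-20
step 9: apply (-2, +3, -2) → a=-8, b=-22, c=-22

a=-8, b=-22, c=-22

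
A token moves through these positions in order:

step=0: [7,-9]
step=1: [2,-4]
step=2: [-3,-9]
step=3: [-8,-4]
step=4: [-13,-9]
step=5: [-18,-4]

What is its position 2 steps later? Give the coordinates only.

The first coordinate changes by -5 each step, so at step 7 it is 7 + 7·(-5) = -28.
The second coordinate repeats the cycle [-9, -4] with period 2; step 7 mod 2 = 1, giving -4.

[-28,-4]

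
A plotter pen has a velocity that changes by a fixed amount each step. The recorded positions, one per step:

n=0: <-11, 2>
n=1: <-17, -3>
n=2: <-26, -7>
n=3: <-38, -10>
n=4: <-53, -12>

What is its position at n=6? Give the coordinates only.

First differences are <-6, -5>, <-9, -4>, <-12, -3>, <-15, -2>; their common second difference is <-3, +1> (constant acceleration).
step 5: <-53, -12> + <-18, -1> → <-71, -13>
step 6: <-71, -13> + <-21, +0> → <-92, -13>

<-92, -13>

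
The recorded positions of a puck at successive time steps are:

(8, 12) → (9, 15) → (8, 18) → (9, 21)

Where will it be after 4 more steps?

First: cycles through 8, 9 every 2 steps. Step 7 lands at position 1 of the cycle → 9.
Second: linear, +3 per step → 33 at step 7.

(9, 33)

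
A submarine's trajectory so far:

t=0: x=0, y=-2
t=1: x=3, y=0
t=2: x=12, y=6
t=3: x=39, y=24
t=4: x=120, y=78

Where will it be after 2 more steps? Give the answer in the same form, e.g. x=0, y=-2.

Consecutive displacements (+3, +2), (+9, +6), (+27, +18), (+81, +54) scale by a factor of 3 each step.
step 5: x=120, y=78 + (+243, +162) → x=363, y=240
step 6: x=363, y=240 + (+729, +486) → x=1092, y=726

x=1092, y=726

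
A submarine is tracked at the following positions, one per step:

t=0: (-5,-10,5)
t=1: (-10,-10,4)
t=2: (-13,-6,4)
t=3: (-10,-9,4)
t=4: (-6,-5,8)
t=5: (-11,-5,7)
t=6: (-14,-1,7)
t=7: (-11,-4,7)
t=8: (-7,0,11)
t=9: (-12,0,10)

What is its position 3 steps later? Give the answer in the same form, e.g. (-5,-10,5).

The moves between consecutive positions are (-5,+0,-1), (-3,+4,+0), (+3,-3,+0), (+4,+4,+4), (-5,+0,-1), (-3,+4,+0), (+3,-3,+0), (+4,+4,+4), (-5,+0,-1); they repeat the 4-cycle [(-5,+0,-1), (-3,+4,+0), (+3,-3,+0), (+4,+4,+4)].
step 10: apply (-3,+4,+0) → (-15,4,10)
step 11: apply (+3,-3,+0) → (-12,1,10)
step 12: apply (+4,+4,+4) → (-8,5,14)

(-8,5,14)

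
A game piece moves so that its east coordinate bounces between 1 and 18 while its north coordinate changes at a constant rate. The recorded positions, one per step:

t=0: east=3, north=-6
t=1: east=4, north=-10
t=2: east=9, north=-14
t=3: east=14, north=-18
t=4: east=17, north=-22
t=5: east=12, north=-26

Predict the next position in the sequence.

east=7, north=-30

The east coordinate travels 5 per step and bounces off the walls at 1 and 18.
  step 6: 12 → 7
The north coordinate changes by -4 each step: at step 6 it is -30.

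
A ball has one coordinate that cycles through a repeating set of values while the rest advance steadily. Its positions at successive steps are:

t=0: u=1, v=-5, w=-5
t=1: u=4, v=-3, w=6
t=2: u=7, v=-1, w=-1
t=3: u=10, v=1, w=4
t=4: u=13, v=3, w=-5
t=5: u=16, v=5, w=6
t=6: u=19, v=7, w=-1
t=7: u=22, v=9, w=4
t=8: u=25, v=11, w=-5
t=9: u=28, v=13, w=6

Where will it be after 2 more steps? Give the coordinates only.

U: linear, +3 per step → 34 at step 11.
V: linear, +2 per step → 17 at step 11.
W: cycles through -5, 6, -1, 4 every 4 steps. Step 11 lands at position 3 of the cycle → 4.

u=34, v=17, w=4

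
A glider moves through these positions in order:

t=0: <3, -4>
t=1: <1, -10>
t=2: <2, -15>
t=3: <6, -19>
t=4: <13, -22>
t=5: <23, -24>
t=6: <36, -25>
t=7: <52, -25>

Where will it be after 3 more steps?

<118, -19>

First differences are <-2, -6>, <+1, -5>, <+4, -4>, <+7, -3>, <+10, -2>, <+13, -1>, <+16, +0>; their common second difference is <+3, +1> (constant acceleration).
step 8: <52, -25> + <+19, +1> → <71, -24>
step 9: <71, -24> + <+22, +2> → <93, -22>
step 10: <93, -22> + <+25, +3> → <118, -19>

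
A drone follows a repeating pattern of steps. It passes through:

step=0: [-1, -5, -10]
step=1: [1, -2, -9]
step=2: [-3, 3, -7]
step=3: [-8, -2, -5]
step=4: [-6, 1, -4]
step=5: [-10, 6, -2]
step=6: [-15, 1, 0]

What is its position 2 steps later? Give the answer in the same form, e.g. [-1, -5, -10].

[-17, 9, 3]

Differencing gives [+2, +3, +1], [-4, +5, +2], [-5, -5, +2], [+2, +3, +1], [-4, +5, +2], [-5, -5, +2]. This is the pattern [+2, +3, +1], [-4, +5, +2], [-5, -5, +2] repeated.
step 7: apply [+2, +3, +1] → [-13, 4, 1]
step 8: apply [-4, +5, +2] → [-17, 9, 3]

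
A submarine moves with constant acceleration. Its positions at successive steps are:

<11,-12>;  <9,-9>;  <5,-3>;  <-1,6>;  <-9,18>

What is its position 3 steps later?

<-45,72>

Taking differences between consecutive positions: <-2,+3>, <-4,+6>, <-6,+9>, <-8,+12>. These grow by <-2,+3> each step.
step 5: <-9,18> + <-10,+15> → <-19,33>
step 6: <-19,33> + <-12,+18> → <-31,51>
step 7: <-31,51> + <-14,+21> → <-45,72>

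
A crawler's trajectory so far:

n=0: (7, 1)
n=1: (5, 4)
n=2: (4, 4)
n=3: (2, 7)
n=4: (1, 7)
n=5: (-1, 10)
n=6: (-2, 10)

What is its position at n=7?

(-4, 13)

The moves between consecutive positions are (-2, +3), (-1, +0), (-2, +3), (-1, +0), (-2, +3), (-1, +0); they repeat the 2-cycle [(-2, +3), (-1, +0)].
step 7: apply (-2, +3) → (-4, 13)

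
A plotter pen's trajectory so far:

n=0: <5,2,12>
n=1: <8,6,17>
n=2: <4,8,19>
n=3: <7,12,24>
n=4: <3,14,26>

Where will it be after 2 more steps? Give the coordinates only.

<2,20,33>

Differencing gives <+3,+4,+5>, <-4,+2,+2>, <+3,+4,+5>, <-4,+2,+2>. This is the pattern <+3,+4,+5>, <-4,+2,+2> repeated.
step 5: apply <+3,+4,+5> → <6,18,31>
step 6: apply <-4,+2,+2> → <2,20,33>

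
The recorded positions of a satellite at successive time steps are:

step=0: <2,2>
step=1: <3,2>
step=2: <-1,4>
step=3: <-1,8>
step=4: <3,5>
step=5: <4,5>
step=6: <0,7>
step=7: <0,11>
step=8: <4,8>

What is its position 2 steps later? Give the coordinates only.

Step-to-step displacements: <+1,+0>, <-4,+2>, <+0,+4>, <+4,-3>, <+1,+0>, <-4,+2>, <+0,+4>, <+4,-3> — a repeating cycle of length 4.
step 9: apply <+1,+0> → <5,8>
step 10: apply <-4,+2> → <1,10>

<1,10>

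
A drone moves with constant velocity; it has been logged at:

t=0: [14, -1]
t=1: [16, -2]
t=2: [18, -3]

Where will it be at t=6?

Constant displacement of [+2, -1] per step.
step 3: [18, -3] + [+2, -1] → [20, -4]
step 4: [20, -4] + [+2, -1] → [22, -5]
step 5: [22, -5] + [+2, -1] → [24, -6]
step 6: [24, -6] + [+2, -1] → [26, -7]

[26, -7]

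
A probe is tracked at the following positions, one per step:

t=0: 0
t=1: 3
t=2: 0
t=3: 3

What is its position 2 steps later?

3

The jumps are +3, -3, +3 — a geometric progression with ratio -1.
step 4: 3 − 3 → 0
step 5: 0 + 3 → 3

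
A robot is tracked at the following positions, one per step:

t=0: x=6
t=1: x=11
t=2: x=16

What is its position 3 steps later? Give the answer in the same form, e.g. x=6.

Each step adds +5 to the position.
step 3: 16 + 5 → x=21
step 4: 21 + 5 → x=26
step 5: 26 + 5 → x=31

x=31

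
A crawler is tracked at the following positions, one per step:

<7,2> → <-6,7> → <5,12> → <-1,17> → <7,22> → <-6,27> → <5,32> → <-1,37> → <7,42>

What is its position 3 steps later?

The first coordinate repeats the cycle [7, -6, 5, -1] with period 4; step 11 mod 4 = 3, giving -1.
The second coordinate changes by +5 each step, so at step 11 it is 2 + 11·(5) = 57.

<-1,57>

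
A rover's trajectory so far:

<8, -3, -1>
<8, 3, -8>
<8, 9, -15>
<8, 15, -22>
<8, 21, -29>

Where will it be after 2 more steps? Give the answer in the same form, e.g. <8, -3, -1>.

<8, 33, -43>

Each step adds <+0, +6, -7> to the position.
step 5: <8, 21, -29> + <+0, +6, -7> → <8, 27, -36>
step 6: <8, 27, -36> + <+0, +6, -7> → <8, 33, -43>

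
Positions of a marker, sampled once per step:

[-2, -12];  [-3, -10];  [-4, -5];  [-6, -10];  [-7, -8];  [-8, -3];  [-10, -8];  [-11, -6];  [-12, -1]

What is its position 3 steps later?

[-16, 1]

The moves between consecutive positions are [-1, +2], [-1, +5], [-2, -5], [-1, +2], [-1, +5], [-2, -5], [-1, +2], [-1, +5]; they repeat the 3-cycle [[-1, +2], [-1, +5], [-2, -5]].
step 9: apply [-2, -5] → [-14, -6]
step 10: apply [-1, +2] → [-15, -4]
step 11: apply [-1, +5] → [-16, 1]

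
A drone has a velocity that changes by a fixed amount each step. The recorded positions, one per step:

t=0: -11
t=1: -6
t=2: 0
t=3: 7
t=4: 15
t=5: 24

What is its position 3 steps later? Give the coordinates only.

57

Taking differences between consecutive positions: +5, +6, +7, +8, +9. These grow by +1 each step.
step 6: 24 + 10 → 34
step 7: 34 + 11 → 45
step 8: 45 + 12 → 57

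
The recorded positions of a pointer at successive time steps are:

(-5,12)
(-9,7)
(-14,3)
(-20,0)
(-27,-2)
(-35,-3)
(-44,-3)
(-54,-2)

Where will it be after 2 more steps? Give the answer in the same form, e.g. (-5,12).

First differences are (-4,-5), (-5,-4), (-6,-3), (-7,-2), (-8,-1), (-9,+0), (-10,+1); their common second difference is (-1,+1) (constant acceleration).
step 8: (-54,-2) + (-11,+2) → (-65,0)
step 9: (-65,0) + (-12,+3) → (-77,3)

(-77,3)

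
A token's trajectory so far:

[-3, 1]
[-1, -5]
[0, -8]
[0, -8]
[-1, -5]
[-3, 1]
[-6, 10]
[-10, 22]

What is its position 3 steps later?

First differences are [+2, -6], [+1, -3], [+0, +0], [-1, +3], [-2, +6], [-3, +9], [-4, +12]; their common second difference is [-1, +3] (constant acceleration).
step 8: [-10, 22] + [-5, +15] → [-15, 37]
step 9: [-15, 37] + [-6, +18] → [-21, 55]
step 10: [-21, 55] + [-7, +21] → [-28, 76]

[-28, 76]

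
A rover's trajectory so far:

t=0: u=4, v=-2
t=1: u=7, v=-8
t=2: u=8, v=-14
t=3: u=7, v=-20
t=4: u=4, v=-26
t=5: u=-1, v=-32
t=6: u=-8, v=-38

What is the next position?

u=-17, v=-44

First differences are (+3, -6), (+1, -6), (-1, -6), (-3, -6), (-5, -6), (-7, -6); their common second difference is (-2, +0) (constant acceleration).
step 7: u=-8, v=-38 + (-9, -6) → u=-17, v=-44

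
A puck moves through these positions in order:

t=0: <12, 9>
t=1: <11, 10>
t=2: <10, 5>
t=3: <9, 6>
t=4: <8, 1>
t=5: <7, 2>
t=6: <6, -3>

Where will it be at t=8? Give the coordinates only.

<4, -7>

Step-to-step displacements: <-1, +1>, <-1, -5>, <-1, +1>, <-1, -5>, <-1, +1>, <-1, -5> — a repeating cycle of length 2.
step 7: apply <-1, +1> → <5, -2>
step 8: apply <-1, -5> → <4, -7>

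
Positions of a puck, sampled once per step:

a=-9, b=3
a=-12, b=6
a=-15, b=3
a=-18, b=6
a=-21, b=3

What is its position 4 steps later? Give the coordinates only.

a=-33, b=3

A: linear, -3 per step → -33 at step 8.
B: cycles through 3, 6 every 2 steps. Step 8 lands at position 0 of the cycle → 3.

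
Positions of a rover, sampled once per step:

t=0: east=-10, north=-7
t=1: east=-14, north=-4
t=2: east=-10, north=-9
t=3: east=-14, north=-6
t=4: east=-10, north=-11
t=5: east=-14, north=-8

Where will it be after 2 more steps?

Step-to-step displacements: (-4,+3), (+4,-5), (-4,+3), (+4,-5), (-4,+3) — a repeating cycle of length 2.
step 6: apply (+4,-5) → east=-10, north=-13
step 7: apply (-4,+3) → east=-14, north=-10

east=-14, north=-10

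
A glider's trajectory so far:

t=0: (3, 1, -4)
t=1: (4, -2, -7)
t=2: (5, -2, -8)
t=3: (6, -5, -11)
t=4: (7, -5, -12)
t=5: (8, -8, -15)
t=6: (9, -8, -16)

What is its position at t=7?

Differencing gives (+1, -3, -3), (+1, +0, -1), (+1, -3, -3), (+1, +0, -1), (+1, -3, -3), (+1, +0, -1). This is the pattern (+1, -3, -3), (+1, +0, -1) repeated.
step 7: apply (+1, -3, -3) → (10, -11, -19)

(10, -11, -19)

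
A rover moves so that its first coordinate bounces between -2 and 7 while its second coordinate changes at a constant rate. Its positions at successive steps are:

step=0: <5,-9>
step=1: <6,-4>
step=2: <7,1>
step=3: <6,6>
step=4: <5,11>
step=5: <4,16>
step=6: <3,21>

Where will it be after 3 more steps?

The first coordinate reflects between -2 and 7, moving 1 per step.
  step 7: 3 → 2
  step 8: 2 → 1
  step 9: 1 → 0
The second coordinate changes by +5 each step: at step 9 it is 36.

<0,36>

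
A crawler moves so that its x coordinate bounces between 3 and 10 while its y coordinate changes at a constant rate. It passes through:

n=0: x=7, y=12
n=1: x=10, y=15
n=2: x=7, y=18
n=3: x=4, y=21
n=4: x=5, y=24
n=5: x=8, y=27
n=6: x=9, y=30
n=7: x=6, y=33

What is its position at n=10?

x=9, y=42

The x coordinate reflects between 3 and 10, moving 3 per step.
  step 8: 6 → 3
  step 9: 3 → 6
  step 10: 6 → 9
The y coordinate changes by +3 each step: at step 10 it is 42.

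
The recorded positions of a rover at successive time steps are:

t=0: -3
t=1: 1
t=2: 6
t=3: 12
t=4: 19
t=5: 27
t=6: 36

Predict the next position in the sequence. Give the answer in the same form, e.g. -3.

Successive displacements: +4, +5, +6, +7, +8, +9 — each changes by +1.
step 7: 36 + 10 → 46

46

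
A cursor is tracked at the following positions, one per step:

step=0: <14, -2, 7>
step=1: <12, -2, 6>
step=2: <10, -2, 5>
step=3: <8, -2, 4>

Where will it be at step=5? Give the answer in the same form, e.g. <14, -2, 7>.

Each step adds <-2, +0, -1> to the position.
step 4: <8, -2, 4> + <-2, +0, -1> → <6, -2, 3>
step 5: <6, -2, 3> + <-2, +0, -1> → <4, -2, 2>

<4, -2, 2>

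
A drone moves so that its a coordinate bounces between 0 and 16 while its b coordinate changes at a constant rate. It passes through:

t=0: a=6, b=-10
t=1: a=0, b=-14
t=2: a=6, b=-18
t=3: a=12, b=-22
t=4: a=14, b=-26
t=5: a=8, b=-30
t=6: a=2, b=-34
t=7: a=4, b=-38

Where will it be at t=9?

a=16, b=-46

The a coordinate travels 6 per step and bounces off the walls at 0 and 16.
  step 8: 4 → 10
  step 9: 10 → 16
The b coordinate changes by -4 each step: at step 9 it is -46.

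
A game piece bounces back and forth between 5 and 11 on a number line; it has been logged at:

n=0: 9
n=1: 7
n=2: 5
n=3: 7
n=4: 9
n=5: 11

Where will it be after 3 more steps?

The value reflects between 5 and 11, moving 2 per step.
  step 6: 11 → 9
  step 7: 9 → 7
  step 8: 7 → 5

5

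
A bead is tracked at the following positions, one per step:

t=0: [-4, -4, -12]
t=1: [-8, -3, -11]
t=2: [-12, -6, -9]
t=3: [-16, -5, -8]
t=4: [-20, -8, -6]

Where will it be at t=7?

[-32, -9, -2]

Step-to-step displacements: [-4, +1, +1], [-4, -3, +2], [-4, +1, +1], [-4, -3, +2] — a repeating cycle of length 2.
step 5: apply [-4, +1, +1] → [-24, -7, -5]
step 6: apply [-4, -3, +2] → [-28, -10, -3]
step 7: apply [-4, +1, +1] → [-32, -9, -2]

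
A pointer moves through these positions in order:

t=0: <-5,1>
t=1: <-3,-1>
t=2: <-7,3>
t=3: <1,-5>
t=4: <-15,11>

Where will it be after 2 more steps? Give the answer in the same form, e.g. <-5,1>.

<-47,43>

Step-to-step displacements: <+2,-2>, <-4,+4>, <+8,-8>, <-16,+16>; each is -2× the previous.
step 5: <-15,11> + <+32,-32> → <17,-21>
step 6: <17,-21> + <-64,+64> → <-47,43>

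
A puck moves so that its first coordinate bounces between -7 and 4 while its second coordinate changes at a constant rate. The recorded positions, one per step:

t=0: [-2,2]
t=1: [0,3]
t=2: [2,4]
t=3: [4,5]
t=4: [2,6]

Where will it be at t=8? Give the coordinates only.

[-6,10]

The first coordinate travels 2 per step and bounces off the walls at -7 and 4.
  step 5: 2 → 0
  step 6: 0 → -2
  step 7: -2 → -4
  step 8: -4 → -6
The second coordinate changes by +1 each step: at step 8 it is 10.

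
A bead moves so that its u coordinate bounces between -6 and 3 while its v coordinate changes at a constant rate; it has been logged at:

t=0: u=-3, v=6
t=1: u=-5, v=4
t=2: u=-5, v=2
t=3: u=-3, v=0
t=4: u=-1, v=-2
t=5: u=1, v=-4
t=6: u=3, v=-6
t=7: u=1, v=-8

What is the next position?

u=-1, v=-10

The u coordinate travels 2 per step and bounces off the walls at -6 and 3.
  step 8: 1 → -1
The v coordinate changes by -2 each step: at step 8 it is -10.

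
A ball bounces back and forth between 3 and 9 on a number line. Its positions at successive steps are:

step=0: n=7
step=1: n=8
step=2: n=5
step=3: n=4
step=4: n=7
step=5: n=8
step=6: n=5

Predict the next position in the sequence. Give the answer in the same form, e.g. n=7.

n=4

The value reflects between 3 and 9, moving 3 per step.
  step 7: 5 → 4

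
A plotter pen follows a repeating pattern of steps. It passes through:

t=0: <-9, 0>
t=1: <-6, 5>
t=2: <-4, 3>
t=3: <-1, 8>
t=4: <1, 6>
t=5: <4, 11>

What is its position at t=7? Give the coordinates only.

Step-to-step displacements: <+3, +5>, <+2, -2>, <+3, +5>, <+2, -2>, <+3, +5> — a repeating cycle of length 2.
step 6: apply <+2, -2> → <6, 9>
step 7: apply <+3, +5> → <9, 14>

<9, 14>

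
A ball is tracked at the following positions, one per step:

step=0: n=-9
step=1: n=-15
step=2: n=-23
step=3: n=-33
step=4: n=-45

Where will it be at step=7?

n=-93

First differences are -6, -8, -10, -12; their common second difference is -2 (constant acceleration).
step 5: -45 − 14 → n=-59
step 6: -59 − 16 → n=-75
step 7: -75 − 18 → n=-93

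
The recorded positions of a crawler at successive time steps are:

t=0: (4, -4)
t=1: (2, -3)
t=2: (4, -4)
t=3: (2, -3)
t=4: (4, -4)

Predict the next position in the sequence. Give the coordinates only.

Step-to-step displacements: (-2, +1), (+2, -1), (-2, +1), (+2, -1); each is -1× the previous.
step 5: (4, -4) + (-2, +1) → (2, -3)

(2, -3)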